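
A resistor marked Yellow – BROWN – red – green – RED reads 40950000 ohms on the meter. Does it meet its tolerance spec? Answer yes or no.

Yellow → 4 (first significant figure)
Brown → 1 (second significant figure)
Red → 2 (third significant figure)
Green → ×10^5 multiplier
Red → ±2% tolerance
412 × 100000 = 41200000 Ω
Allowed range: 40376000 Ω to 42024000 Ω.
40950000 ohms lies inside that range.

yes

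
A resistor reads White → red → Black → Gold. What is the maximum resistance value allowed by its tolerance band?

96.6 Ω

White → 9 (first significant figure)
Red → 2 (second significant figure)
Black → ×1 multiplier
Gold → ±5% tolerance
92 × 1 = 92 Ω
Maximum = 92 × (1 + 5/100) = 96.6 Ω.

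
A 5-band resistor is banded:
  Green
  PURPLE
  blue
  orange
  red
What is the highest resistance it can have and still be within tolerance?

587520 Ω

Green → 5 (first significant figure)
Violet → 7 (second significant figure)
Blue → 6 (third significant figure)
Orange → ×10^3 multiplier
Red → ±2% tolerance
576 × 1000 = 576000 Ω
Highest = 576000 × (1 + 2/100) = 587520 Ω.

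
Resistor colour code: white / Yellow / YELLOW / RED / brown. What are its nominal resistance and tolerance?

White → 9 (first significant figure)
Yellow → 4 (second significant figure)
Yellow → 4 (third significant figure)
Red → ×10^2 multiplier
Brown → ±1% tolerance
944 × 100 = 94400 Ω

94400 Ω ±1%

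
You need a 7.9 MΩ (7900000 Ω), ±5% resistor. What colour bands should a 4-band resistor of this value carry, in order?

violet, white, green, gold

7900000 Ω = 79 × 10^5.
7 → violet
9 → white
Multiplier 10^5 → green.
±5% tolerance → gold.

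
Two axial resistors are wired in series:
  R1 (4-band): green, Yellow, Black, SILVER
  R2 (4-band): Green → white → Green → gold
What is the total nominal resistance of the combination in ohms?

5900054 Ω

R1: green, yellow → 54; black ×1 → 54 Ω.
R2: green, white → 59; green ×10^5 → 5900000 Ω.
Series: 54 + 5900000 = 5900054 Ω.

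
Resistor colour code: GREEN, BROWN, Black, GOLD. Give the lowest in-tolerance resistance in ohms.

Green → 5 (first significant figure)
Brown → 1 (second significant figure)
Black → ×1 multiplier
Gold → ±5% tolerance
51 × 1 = 51 Ω
Lowest = 51 × (1 − 5/100) = 48.45 Ω.

48.45 Ω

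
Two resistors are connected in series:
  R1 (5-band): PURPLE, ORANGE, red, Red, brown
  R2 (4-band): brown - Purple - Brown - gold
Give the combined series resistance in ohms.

R1: violet, orange, red → 732; red ×10^2 → 73200 Ω.
R2: brown, violet → 17; brown ×10 → 170 Ω.
Series: 73200 + 170 = 73370 Ω.

73370 Ω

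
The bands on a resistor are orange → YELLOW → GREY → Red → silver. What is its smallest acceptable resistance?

31320 Ω

Orange → 3 (first significant figure)
Yellow → 4 (second significant figure)
Grey → 8 (third significant figure)
Red → ×10^2 multiplier
Silver → ±10% tolerance
348 × 100 = 34800 Ω
Smallest = 34800 × (1 − 10/100) = 31320 Ω.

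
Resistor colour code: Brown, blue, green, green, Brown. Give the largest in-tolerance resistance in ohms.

Brown → 1 (first significant figure)
Blue → 6 (second significant figure)
Green → 5 (third significant figure)
Green → ×10^5 multiplier
Brown → ±1% tolerance
165 × 100000 = 16500000 Ω
Largest = 16500000 × (1 + 1/100) = 16665000 Ω.

16665000 Ω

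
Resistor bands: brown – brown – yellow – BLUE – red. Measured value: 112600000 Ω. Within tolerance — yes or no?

Brown → 1 (first significant figure)
Brown → 1 (second significant figure)
Yellow → 4 (third significant figure)
Blue → ×10^6 multiplier
Red → ±2% tolerance
114 × 1000000 = 114000000 Ω
Allowed range: 111720000 Ω to 116280000 Ω.
112600000 Ω lies inside that range.

yes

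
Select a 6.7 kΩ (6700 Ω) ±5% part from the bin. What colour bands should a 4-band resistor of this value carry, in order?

blue, violet, red, gold

6700 Ω = 67 × 10^2.
6 → blue
7 → violet
Multiplier 10^2 → red.
±5% tolerance → gold.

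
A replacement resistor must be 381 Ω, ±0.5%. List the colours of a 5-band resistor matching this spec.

381 Ω = 381 × 10^0.
3 → orange
8 → grey
1 → brown
Multiplier 10^0 → black.
±0.5% tolerance → green.

orange, grey, brown, black, green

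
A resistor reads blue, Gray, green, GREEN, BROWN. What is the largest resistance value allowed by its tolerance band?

69185000 Ω

Blue → 6 (first significant figure)
Grey → 8 (second significant figure)
Green → 5 (third significant figure)
Green → ×10^5 multiplier
Brown → ±1% tolerance
685 × 100000 = 68500000 Ω
Largest = 68500000 × (1 + 1/100) = 69185000 Ω.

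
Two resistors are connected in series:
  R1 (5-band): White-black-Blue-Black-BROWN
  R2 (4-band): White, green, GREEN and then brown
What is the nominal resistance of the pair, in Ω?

R1: white, black, blue → 906; black ×1 → 906 Ω.
R2: white, green → 95; green ×10^5 → 9500000 Ω.
Series: 906 + 9500000 = 9500906 Ω.

9500906 Ω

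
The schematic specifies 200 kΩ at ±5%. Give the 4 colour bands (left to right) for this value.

200000 Ω = 20 × 10^4.
2 → red
0 → black
Multiplier 10^4 → yellow.
±5% tolerance → gold.

red, black, yellow, gold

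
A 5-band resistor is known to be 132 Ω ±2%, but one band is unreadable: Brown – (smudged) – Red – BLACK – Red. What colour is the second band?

orange

132 Ω = 132 × 10^0.
The second band gives digit 3 of the significand, and 3 is orange.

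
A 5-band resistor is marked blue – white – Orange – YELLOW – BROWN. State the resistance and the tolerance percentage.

6930000 Ω ±1%

Blue → 6 (first significant figure)
White → 9 (second significant figure)
Orange → 3 (third significant figure)
Yellow → ×10^4 multiplier
Brown → ±1% tolerance
693 × 10000 = 6930000 Ω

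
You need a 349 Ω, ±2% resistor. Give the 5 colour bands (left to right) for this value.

orange, yellow, white, black, red

349 Ω = 349 × 10^0.
3 → orange
4 → yellow
9 → white
Multiplier 10^0 → black.
±2% tolerance → red.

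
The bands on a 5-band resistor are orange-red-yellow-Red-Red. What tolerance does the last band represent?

±2%

The last band, red, is the tolerance band.
Red corresponds to ±2%.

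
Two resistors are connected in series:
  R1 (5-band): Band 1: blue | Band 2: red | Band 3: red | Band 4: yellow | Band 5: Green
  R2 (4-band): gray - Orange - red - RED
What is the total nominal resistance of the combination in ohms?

6228300 Ω

R1: blue, red, red → 622; yellow ×10^4 → 6220000 Ω.
R2: grey, orange → 83; red ×10^2 → 8300 Ω.
Series: 6220000 + 8300 = 6228300 Ω.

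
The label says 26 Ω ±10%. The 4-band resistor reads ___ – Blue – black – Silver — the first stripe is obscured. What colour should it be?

red

26 Ω = 26 × 10^0.
The first band gives digit 2 of the significand, and 2 is red.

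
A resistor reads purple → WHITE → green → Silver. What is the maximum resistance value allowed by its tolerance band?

8690000 Ω

Violet → 7 (first significant figure)
White → 9 (second significant figure)
Green → ×10^5 multiplier
Silver → ±10% tolerance
79 × 100000 = 7900000 Ω
Maximum = 7900000 × (1 + 10/100) = 8690000 Ω.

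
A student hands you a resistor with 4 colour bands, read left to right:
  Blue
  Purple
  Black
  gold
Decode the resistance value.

67 Ω

Blue → 6 (first significant figure)
Violet → 7 (second significant figure)
Black → ×1 multiplier
67 × 1 = 67 Ω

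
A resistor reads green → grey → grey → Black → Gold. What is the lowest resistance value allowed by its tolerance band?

558.6 Ω

Green → 5 (first significant figure)
Grey → 8 (second significant figure)
Grey → 8 (third significant figure)
Black → ×1 multiplier
Gold → ±5% tolerance
588 × 1 = 588 Ω
Lowest = 588 × (1 − 5/100) = 558.6 Ω.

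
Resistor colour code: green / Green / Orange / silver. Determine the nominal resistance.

55000 Ω

Green → 5 (first significant figure)
Green → 5 (second significant figure)
Orange → ×10^3 multiplier
55 × 1000 = 55000 Ω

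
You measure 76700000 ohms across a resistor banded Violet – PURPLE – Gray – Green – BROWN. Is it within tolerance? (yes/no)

Violet → 7 (first significant figure)
Violet → 7 (second significant figure)
Grey → 8 (third significant figure)
Green → ×10^5 multiplier
Brown → ±1% tolerance
778 × 100000 = 77800000 Ω
Allowed range: 77022000 Ω to 78578000 Ω.
76700000 ohms lies outside that range.

no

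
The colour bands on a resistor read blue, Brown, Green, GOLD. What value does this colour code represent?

6100000 Ω

Blue → 6 (first significant figure)
Brown → 1 (second significant figure)
Green → ×10^5 multiplier
61 × 100000 = 6100000 Ω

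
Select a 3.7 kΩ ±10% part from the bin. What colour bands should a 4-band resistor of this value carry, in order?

orange, violet, red, silver

3700 Ω = 37 × 10^2.
3 → orange
7 → violet
Multiplier 10^2 → red.
±10% tolerance → silver.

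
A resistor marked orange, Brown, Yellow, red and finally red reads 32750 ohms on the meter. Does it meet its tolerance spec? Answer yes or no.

Orange → 3 (first significant figure)
Brown → 1 (second significant figure)
Yellow → 4 (third significant figure)
Red → ×10^2 multiplier
Red → ±2% tolerance
314 × 100 = 31400 Ω
Allowed range: 30772 Ω to 32028 Ω.
32750 ohms lies outside that range.

no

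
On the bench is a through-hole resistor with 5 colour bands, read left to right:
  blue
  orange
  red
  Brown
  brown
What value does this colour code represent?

6320 Ω

Blue → 6 (first significant figure)
Orange → 3 (second significant figure)
Red → 2 (third significant figure)
Brown → ×10 multiplier
632 × 10 = 6320 Ω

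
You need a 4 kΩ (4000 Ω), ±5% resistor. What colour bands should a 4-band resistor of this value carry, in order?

4000 Ω = 40 × 10^2.
4 → yellow
0 → black
Multiplier 10^2 → red.
±5% tolerance → gold.

yellow, black, red, gold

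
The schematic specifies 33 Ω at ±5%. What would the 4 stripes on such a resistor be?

orange, orange, black, gold

33 Ω = 33 × 10^0.
3 → orange
3 → orange
Multiplier 10^0 → black.
±5% tolerance → gold.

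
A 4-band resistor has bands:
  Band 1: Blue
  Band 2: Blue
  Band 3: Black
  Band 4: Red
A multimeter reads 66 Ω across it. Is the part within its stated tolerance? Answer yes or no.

yes

Blue → 6 (first significant figure)
Blue → 6 (second significant figure)
Black → ×1 multiplier
Red → ±2% tolerance
66 × 1 = 66 Ω
Allowed range: 64.68 Ω to 67.32 Ω.
66 Ω lies inside that range.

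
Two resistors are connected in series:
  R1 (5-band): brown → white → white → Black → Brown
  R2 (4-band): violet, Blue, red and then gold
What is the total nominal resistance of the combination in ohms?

7799 Ω

R1: brown, white, white → 199; black ×1 → 199 Ω.
R2: violet, blue → 76; red ×10^2 → 7600 Ω.
Series: 199 + 7600 = 7799 Ω.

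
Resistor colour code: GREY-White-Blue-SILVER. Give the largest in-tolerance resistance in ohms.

Grey → 8 (first significant figure)
White → 9 (second significant figure)
Blue → ×10^6 multiplier
Silver → ±10% tolerance
89 × 1000000 = 89000000 Ω
Largest = 89000000 × (1 + 10/100) = 97900000 Ω.

97900000 Ω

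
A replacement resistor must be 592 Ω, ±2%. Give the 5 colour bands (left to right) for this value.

green, white, red, black, red

592 Ω = 592 × 10^0.
5 → green
9 → white
2 → red
Multiplier 10^0 → black.
±2% tolerance → red.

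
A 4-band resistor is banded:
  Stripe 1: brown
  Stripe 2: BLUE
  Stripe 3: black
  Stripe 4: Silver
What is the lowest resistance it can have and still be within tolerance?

Brown → 1 (first significant figure)
Blue → 6 (second significant figure)
Black → ×1 multiplier
Silver → ±10% tolerance
16 × 1 = 16 Ω
Lowest = 16 × (1 − 10/100) = 14.4 Ω.

14.4 Ω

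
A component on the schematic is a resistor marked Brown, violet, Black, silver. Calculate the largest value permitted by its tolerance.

18.7 Ω

Brown → 1 (first significant figure)
Violet → 7 (second significant figure)
Black → ×1 multiplier
Silver → ±10% tolerance
17 × 1 = 17 Ω
Largest = 17 × (1 + 10/100) = 18.7 Ω.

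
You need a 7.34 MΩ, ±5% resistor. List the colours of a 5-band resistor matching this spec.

violet, orange, yellow, yellow, gold

7340000 Ω = 734 × 10^4.
7 → violet
3 → orange
4 → yellow
Multiplier 10^4 → yellow.
±5% tolerance → gold.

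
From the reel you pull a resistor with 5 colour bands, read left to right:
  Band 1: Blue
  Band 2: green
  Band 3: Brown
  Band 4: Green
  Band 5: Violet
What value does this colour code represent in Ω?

Blue → 6 (first significant figure)
Green → 5 (second significant figure)
Brown → 1 (third significant figure)
Green → ×10^5 multiplier
651 × 100000 = 65100000 Ω

65100000 Ω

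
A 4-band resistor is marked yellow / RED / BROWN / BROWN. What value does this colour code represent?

420 Ω

Yellow → 4 (first significant figure)
Red → 2 (second significant figure)
Brown → ×10 multiplier
42 × 10 = 420 Ω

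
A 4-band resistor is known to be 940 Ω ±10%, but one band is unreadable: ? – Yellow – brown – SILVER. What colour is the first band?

940 Ω = 94 × 10^1.
The first band gives digit 9 of the significand, and 9 is white.

white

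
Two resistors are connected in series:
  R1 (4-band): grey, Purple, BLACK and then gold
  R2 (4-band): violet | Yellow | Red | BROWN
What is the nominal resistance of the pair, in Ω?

R1: grey, violet → 87; black ×1 → 87 Ω.
R2: violet, yellow → 74; red ×10^2 → 7400 Ω.
Series: 87 + 7400 = 7487 Ω.

7487 Ω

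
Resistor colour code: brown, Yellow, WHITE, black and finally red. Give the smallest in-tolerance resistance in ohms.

Brown → 1 (first significant figure)
Yellow → 4 (second significant figure)
White → 9 (third significant figure)
Black → ×1 multiplier
Red → ±2% tolerance
149 × 1 = 149 Ω
Smallest = 149 × (1 − 2/100) = 146.02 Ω.

146.02 Ω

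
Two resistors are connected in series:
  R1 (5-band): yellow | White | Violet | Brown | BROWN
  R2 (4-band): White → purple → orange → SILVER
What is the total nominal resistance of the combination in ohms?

R1: yellow, white, violet → 497; brown ×10 → 4970 Ω.
R2: white, violet → 97; orange ×10^3 → 97000 Ω.
Series: 4970 + 97000 = 101970 Ω.

101970 Ω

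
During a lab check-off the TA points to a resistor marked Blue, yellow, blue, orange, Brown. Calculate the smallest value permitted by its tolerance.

639540 Ω

Blue → 6 (first significant figure)
Yellow → 4 (second significant figure)
Blue → 6 (third significant figure)
Orange → ×10^3 multiplier
Brown → ±1% tolerance
646 × 1000 = 646000 Ω
Smallest = 646000 × (1 − 1/100) = 639540 Ω.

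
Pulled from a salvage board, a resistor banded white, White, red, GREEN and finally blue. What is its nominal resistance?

99200000 Ω

White → 9 (first significant figure)
White → 9 (second significant figure)
Red → 2 (third significant figure)
Green → ×10^5 multiplier
992 × 100000 = 99200000 Ω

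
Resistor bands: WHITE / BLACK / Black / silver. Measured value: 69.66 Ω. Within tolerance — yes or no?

no

White → 9 (first significant figure)
Black → 0 (second significant figure)
Black → ×1 multiplier
Silver → ±10% tolerance
90 × 1 = 90 Ω
Allowed range: 81 Ω to 99 Ω.
69.66 Ω lies outside that range.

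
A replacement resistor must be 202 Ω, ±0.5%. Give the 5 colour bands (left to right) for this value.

202 Ω = 202 × 10^0.
2 → red
0 → black
2 → red
Multiplier 10^0 → black.
±0.5% tolerance → green.

red, black, red, black, green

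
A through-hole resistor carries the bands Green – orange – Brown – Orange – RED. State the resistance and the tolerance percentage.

531000 Ω ±2%

Green → 5 (first significant figure)
Orange → 3 (second significant figure)
Brown → 1 (third significant figure)
Orange → ×10^3 multiplier
Red → ±2% tolerance
531 × 1000 = 531000 Ω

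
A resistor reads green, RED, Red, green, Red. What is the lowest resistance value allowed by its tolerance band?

Green → 5 (first significant figure)
Red → 2 (second significant figure)
Red → 2 (third significant figure)
Green → ×10^5 multiplier
Red → ±2% tolerance
522 × 100000 = 52200000 Ω
Lowest = 52200000 × (1 − 2/100) = 51156000 Ω.

51156000 Ω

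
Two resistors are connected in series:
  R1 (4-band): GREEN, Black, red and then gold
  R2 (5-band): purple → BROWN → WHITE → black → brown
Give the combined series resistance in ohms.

R1: green, black → 50; red ×10^2 → 5000 Ω.
R2: violet, brown, white → 719; black ×1 → 719 Ω.
Series: 5000 + 719 = 5719 Ω.

5719 Ω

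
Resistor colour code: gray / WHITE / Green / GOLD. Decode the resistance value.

Grey → 8 (first significant figure)
White → 9 (second significant figure)
Green → ×10^5 multiplier
89 × 100000 = 8900000 Ω

8900000 Ω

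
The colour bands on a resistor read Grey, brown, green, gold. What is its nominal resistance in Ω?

Grey → 8 (first significant figure)
Brown → 1 (second significant figure)
Green → ×10^5 multiplier
81 × 100000 = 8100000 Ω

8100000 Ω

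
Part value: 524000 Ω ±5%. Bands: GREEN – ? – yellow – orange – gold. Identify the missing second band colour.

524000 Ω = 524 × 10^3.
The second band gives digit 2 of the significand, and 2 is red.

red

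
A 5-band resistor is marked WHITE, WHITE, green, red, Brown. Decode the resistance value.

White → 9 (first significant figure)
White → 9 (second significant figure)
Green → 5 (third significant figure)
Red → ×10^2 multiplier
995 × 100 = 99500 Ω

99500 Ω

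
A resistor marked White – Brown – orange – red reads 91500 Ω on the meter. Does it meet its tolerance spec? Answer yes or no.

White → 9 (first significant figure)
Brown → 1 (second significant figure)
Orange → ×10^3 multiplier
Red → ±2% tolerance
91 × 1000 = 91000 Ω
Allowed range: 89180 Ω to 92820 Ω.
91500 Ω lies inside that range.

yes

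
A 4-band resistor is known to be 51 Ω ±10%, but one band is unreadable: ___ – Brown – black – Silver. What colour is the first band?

green

51 Ω = 51 × 10^0.
The first band gives digit 5 of the significand, and 5 is green.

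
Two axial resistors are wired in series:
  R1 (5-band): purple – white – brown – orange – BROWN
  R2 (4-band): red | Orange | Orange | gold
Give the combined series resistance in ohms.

814000 Ω

R1: violet, white, brown → 791; orange ×10^3 → 791000 Ω.
R2: red, orange → 23; orange ×10^3 → 23000 Ω.
Series: 791000 + 23000 = 814000 Ω.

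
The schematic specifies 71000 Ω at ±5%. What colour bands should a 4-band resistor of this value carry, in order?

violet, brown, orange, gold

71000 Ω = 71 × 10^3.
7 → violet
1 → brown
Multiplier 10^3 → orange.
±5% tolerance → gold.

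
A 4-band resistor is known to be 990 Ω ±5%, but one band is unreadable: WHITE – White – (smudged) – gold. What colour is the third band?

990 Ω = 99 × 10^1.
The third band is the multiplier, 10^1, which is brown.

brown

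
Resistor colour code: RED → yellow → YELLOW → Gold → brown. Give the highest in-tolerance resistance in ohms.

Red → 2 (first significant figure)
Yellow → 4 (second significant figure)
Yellow → 4 (third significant figure)
Gold → ×0.1 multiplier
Brown → ±1% tolerance
244 × 0.1 = 24.4 Ω
Highest = 24.4 × (1 + 1/100) = 24.644 Ω.

24.644 Ω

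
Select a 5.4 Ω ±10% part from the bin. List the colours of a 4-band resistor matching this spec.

5.4 Ω = 54 × 10^-1.
5 → green
4 → yellow
Multiplier 10^-1 → gold.
±10% tolerance → silver.

green, yellow, gold, silver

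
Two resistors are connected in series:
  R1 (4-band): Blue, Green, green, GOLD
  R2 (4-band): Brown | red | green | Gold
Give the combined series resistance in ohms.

R1: blue, green → 65; green ×10^5 → 6500000 Ω.
R2: brown, red → 12; green ×10^5 → 1200000 Ω.
Series: 6500000 + 1200000 = 7700000 Ω.

7700000 Ω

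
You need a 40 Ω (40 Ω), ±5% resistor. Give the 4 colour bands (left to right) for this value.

yellow, black, black, gold

40 Ω = 40 × 10^0.
4 → yellow
0 → black
Multiplier 10^0 → black.
±5% tolerance → gold.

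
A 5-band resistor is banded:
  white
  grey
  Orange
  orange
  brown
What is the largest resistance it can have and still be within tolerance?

White → 9 (first significant figure)
Grey → 8 (second significant figure)
Orange → 3 (third significant figure)
Orange → ×10^3 multiplier
Brown → ±1% tolerance
983 × 1000 = 983000 Ω
Largest = 983000 × (1 + 1/100) = 992830 Ω.

992830 Ω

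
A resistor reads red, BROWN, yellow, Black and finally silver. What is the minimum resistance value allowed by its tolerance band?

192.6 Ω

Red → 2 (first significant figure)
Brown → 1 (second significant figure)
Yellow → 4 (third significant figure)
Black → ×1 multiplier
Silver → ±10% tolerance
214 × 1 = 214 Ω
Minimum = 214 × (1 − 10/100) = 192.6 Ω.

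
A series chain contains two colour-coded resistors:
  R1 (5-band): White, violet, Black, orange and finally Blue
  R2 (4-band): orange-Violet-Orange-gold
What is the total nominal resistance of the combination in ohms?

R1: white, violet, black → 970; orange ×10^3 → 970000 Ω.
R2: orange, violet → 37; orange ×10^3 → 37000 Ω.
Series: 970000 + 37000 = 1007000 Ω.

1007000 Ω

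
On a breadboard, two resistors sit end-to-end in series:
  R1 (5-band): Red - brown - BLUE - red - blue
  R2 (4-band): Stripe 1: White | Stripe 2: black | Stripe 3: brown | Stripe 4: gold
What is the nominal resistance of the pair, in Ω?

R1: red, brown, blue → 216; red ×10^2 → 21600 Ω.
R2: white, black → 90; brown ×10 → 900 Ω.
Series: 21600 + 900 = 22500 Ω.

22500 Ω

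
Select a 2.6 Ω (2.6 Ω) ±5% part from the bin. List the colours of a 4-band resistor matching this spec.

red, blue, gold, gold

2.6 Ω = 26 × 10^-1.
2 → red
6 → blue
Multiplier 10^-1 → gold.
±5% tolerance → gold.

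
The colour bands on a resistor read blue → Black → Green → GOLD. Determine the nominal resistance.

6000000 Ω

Blue → 6 (first significant figure)
Black → 0 (second significant figure)
Green → ×10^5 multiplier
60 × 100000 = 6000000 Ω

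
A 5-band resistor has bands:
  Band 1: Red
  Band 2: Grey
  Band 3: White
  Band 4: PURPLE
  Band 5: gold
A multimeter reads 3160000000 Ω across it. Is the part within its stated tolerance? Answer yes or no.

Red → 2 (first significant figure)
Grey → 8 (second significant figure)
White → 9 (third significant figure)
Violet → ×10^7 multiplier
Gold → ±5% tolerance
289 × 10000000 = 2890000000 Ω
Allowed range: 2745500000 Ω to 3034500000 Ω.
3160000000 Ω lies outside that range.

no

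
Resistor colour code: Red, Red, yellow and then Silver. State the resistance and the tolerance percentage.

Red → 2 (first significant figure)
Red → 2 (second significant figure)
Yellow → ×10^4 multiplier
Silver → ±10% tolerance
22 × 10000 = 220000 Ω

220000 Ω ±10%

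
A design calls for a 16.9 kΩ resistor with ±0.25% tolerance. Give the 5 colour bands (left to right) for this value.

16900 Ω = 169 × 10^2.
1 → brown
6 → blue
9 → white
Multiplier 10^2 → red.
±0.25% tolerance → blue.

brown, blue, white, red, blue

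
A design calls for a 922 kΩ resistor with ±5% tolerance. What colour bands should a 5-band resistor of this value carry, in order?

922000 Ω = 922 × 10^3.
9 → white
2 → red
2 → red
Multiplier 10^3 → orange.
±5% tolerance → gold.

white, red, red, orange, gold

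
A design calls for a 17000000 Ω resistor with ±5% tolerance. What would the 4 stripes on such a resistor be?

brown, violet, blue, gold

17000000 Ω = 17 × 10^6.
1 → brown
7 → violet
Multiplier 10^6 → blue.
±5% tolerance → gold.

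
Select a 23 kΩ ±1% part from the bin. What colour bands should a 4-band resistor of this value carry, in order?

23000 Ω = 23 × 10^3.
2 → red
3 → orange
Multiplier 10^3 → orange.
±1% tolerance → brown.

red, orange, orange, brown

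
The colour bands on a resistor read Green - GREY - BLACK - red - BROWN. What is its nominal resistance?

58000 Ω

Green → 5 (first significant figure)
Grey → 8 (second significant figure)
Black → 0 (third significant figure)
Red → ×10^2 multiplier
580 × 100 = 58000 Ω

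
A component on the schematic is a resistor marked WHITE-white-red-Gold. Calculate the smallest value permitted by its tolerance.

9405 Ω

White → 9 (first significant figure)
White → 9 (second significant figure)
Red → ×10^2 multiplier
Gold → ±5% tolerance
99 × 100 = 9900 Ω
Smallest = 9900 × (1 − 5/100) = 9405 Ω.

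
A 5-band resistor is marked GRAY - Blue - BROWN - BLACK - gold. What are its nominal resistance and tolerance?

861 Ω ±5%

Grey → 8 (first significant figure)
Blue → 6 (second significant figure)
Brown → 1 (third significant figure)
Black → ×1 multiplier
Gold → ±5% tolerance
861 × 1 = 861 Ω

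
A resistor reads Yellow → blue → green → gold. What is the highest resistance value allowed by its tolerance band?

4830000 Ω

Yellow → 4 (first significant figure)
Blue → 6 (second significant figure)
Green → ×10^5 multiplier
Gold → ±5% tolerance
46 × 100000 = 4600000 Ω
Highest = 4600000 × (1 + 5/100) = 4830000 Ω.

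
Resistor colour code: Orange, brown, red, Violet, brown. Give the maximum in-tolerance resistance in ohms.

3151200000 Ω

Orange → 3 (first significant figure)
Brown → 1 (second significant figure)
Red → 2 (third significant figure)
Violet → ×10^7 multiplier
Brown → ±1% tolerance
312 × 10000000 = 3120000000 Ω
Maximum = 3120000000 × (1 + 1/100) = 3151200000 Ω.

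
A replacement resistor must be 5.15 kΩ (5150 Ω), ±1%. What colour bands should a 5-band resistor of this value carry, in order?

5150 Ω = 515 × 10^1.
5 → green
1 → brown
5 → green
Multiplier 10^1 → brown.
±1% tolerance → brown.

green, brown, green, brown, brown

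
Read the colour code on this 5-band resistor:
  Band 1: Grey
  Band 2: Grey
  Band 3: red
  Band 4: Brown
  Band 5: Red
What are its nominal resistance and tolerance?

Grey → 8 (first significant figure)
Grey → 8 (second significant figure)
Red → 2 (third significant figure)
Brown → ×10 multiplier
Red → ±2% tolerance
882 × 10 = 8820 Ω

8820 Ω ±2%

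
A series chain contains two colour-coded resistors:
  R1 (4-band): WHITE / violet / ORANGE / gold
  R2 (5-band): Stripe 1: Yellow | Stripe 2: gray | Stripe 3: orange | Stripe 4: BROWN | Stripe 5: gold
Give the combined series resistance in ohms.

101830 Ω

R1: white, violet → 97; orange ×10^3 → 97000 Ω.
R2: yellow, grey, orange → 483; brown ×10 → 4830 Ω.
Series: 97000 + 4830 = 101830 Ω.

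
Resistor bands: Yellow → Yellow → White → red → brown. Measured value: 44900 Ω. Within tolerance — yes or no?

Yellow → 4 (first significant figure)
Yellow → 4 (second significant figure)
White → 9 (third significant figure)
Red → ×10^2 multiplier
Brown → ±1% tolerance
449 × 100 = 44900 Ω
Allowed range: 44451 Ω to 45349 Ω.
44900 Ω lies inside that range.

yes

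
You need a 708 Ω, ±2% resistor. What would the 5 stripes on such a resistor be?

violet, black, grey, black, red

708 Ω = 708 × 10^0.
7 → violet
0 → black
8 → grey
Multiplier 10^0 → black.
±2% tolerance → red.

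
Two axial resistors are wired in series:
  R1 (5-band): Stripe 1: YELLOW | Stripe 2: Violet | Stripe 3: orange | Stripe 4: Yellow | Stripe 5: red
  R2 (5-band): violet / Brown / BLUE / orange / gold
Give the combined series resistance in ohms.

R1: yellow, violet, orange → 473; yellow ×10^4 → 4730000 Ω.
R2: violet, brown, blue → 716; orange ×10^3 → 716000 Ω.
Series: 4730000 + 716000 = 5446000 Ω.

5446000 Ω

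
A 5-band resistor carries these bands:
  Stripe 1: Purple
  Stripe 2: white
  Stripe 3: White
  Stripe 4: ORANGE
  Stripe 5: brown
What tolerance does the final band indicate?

±1%

The last band, brown, is the tolerance band.
Brown corresponds to ±1%.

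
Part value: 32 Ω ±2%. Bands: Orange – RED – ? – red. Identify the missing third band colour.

black

32 Ω = 32 × 10^0.
The third band is the multiplier, 10^0, which is black.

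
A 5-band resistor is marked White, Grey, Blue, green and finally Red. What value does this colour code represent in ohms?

White → 9 (first significant figure)
Grey → 8 (second significant figure)
Blue → 6 (third significant figure)
Green → ×10^5 multiplier
986 × 100000 = 98600000 Ω

98600000 Ω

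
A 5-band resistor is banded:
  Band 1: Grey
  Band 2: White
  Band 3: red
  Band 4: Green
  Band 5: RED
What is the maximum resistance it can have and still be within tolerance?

Grey → 8 (first significant figure)
White → 9 (second significant figure)
Red → 2 (third significant figure)
Green → ×10^5 multiplier
Red → ±2% tolerance
892 × 100000 = 89200000 Ω
Maximum = 89200000 × (1 + 2/100) = 90984000 Ω.

90984000 Ω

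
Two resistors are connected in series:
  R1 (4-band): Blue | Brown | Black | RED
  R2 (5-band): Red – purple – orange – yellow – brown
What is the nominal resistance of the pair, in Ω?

R1: blue, brown → 61; black ×1 → 61 Ω.
R2: red, violet, orange → 273; yellow ×10^4 → 2730000 Ω.
Series: 61 + 2730000 = 2730061 Ω.

2730061 Ω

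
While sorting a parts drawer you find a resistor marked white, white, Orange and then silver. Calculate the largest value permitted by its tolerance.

White → 9 (first significant figure)
White → 9 (second significant figure)
Orange → ×10^3 multiplier
Silver → ±10% tolerance
99 × 1000 = 99000 Ω
Largest = 99000 × (1 + 10/100) = 108900 Ω.

108900 Ω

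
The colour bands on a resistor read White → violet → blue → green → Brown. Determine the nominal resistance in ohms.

97600000 Ω

White → 9 (first significant figure)
Violet → 7 (second significant figure)
Blue → 6 (third significant figure)
Green → ×10^5 multiplier
976 × 100000 = 97600000 Ω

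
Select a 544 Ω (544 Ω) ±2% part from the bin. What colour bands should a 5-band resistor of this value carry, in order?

544 Ω = 544 × 10^0.
5 → green
4 → yellow
4 → yellow
Multiplier 10^0 → black.
±2% tolerance → red.

green, yellow, yellow, black, red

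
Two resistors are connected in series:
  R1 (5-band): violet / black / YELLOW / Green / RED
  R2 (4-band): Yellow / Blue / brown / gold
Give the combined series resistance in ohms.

R1: violet, black, yellow → 704; green ×10^5 → 70400000 Ω.
R2: yellow, blue → 46; brown ×10 → 460 Ω.
Series: 70400000 + 460 = 70400460 Ω.

70400460 Ω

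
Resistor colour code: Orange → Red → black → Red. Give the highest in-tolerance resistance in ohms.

Orange → 3 (first significant figure)
Red → 2 (second significant figure)
Black → ×1 multiplier
Red → ±2% tolerance
32 × 1 = 32 Ω
Highest = 32 × (1 + 2/100) = 32.64 Ω.

32.64 Ω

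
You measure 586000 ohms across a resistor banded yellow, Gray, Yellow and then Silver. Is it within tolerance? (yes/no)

no

Yellow → 4 (first significant figure)
Grey → 8 (second significant figure)
Yellow → ×10^4 multiplier
Silver → ±10% tolerance
48 × 10000 = 480000 Ω
Allowed range: 432000 Ω to 528000 Ω.
586000 ohms lies outside that range.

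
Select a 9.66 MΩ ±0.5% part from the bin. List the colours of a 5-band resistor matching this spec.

9660000 Ω = 966 × 10^4.
9 → white
6 → blue
6 → blue
Multiplier 10^4 → yellow.
±0.5% tolerance → green.

white, blue, blue, yellow, green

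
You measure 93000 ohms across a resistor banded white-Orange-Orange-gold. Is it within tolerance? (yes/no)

White → 9 (first significant figure)
Orange → 3 (second significant figure)
Orange → ×10^3 multiplier
Gold → ±5% tolerance
93 × 1000 = 93000 Ω
Allowed range: 88350 Ω to 97650 Ω.
93000 ohms lies inside that range.

yes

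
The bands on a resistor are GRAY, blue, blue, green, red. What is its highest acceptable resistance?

Grey → 8 (first significant figure)
Blue → 6 (second significant figure)
Blue → 6 (third significant figure)
Green → ×10^5 multiplier
Red → ±2% tolerance
866 × 100000 = 86600000 Ω
Highest = 86600000 × (1 + 2/100) = 88332000 Ω.

88332000 Ω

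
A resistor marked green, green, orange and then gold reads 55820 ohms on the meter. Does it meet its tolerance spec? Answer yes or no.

yes

Green → 5 (first significant figure)
Green → 5 (second significant figure)
Orange → ×10^3 multiplier
Gold → ±5% tolerance
55 × 1000 = 55000 Ω
Allowed range: 52250 Ω to 57750 Ω.
55820 ohms lies inside that range.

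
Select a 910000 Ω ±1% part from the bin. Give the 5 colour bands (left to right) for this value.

white, brown, black, orange, brown

910000 Ω = 910 × 10^3.
9 → white
1 → brown
0 → black
Multiplier 10^3 → orange.
±1% tolerance → brown.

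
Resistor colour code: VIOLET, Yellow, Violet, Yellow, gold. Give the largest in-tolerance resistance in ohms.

Violet → 7 (first significant figure)
Yellow → 4 (second significant figure)
Violet → 7 (third significant figure)
Yellow → ×10^4 multiplier
Gold → ±5% tolerance
747 × 10000 = 7470000 Ω
Largest = 7470000 × (1 + 5/100) = 7843500 Ω.

7843500 Ω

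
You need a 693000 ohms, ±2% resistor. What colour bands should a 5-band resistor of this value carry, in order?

blue, white, orange, orange, red

693000 Ω = 693 × 10^3.
6 → blue
9 → white
3 → orange
Multiplier 10^3 → orange.
±2% tolerance → red.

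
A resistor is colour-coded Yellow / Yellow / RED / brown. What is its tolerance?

The last band, brown, is the tolerance band.
Brown corresponds to ±1%.

±1%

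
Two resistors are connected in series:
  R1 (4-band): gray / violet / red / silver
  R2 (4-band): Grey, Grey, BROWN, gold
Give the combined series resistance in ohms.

9580 Ω

R1: grey, violet → 87; red ×10^2 → 8700 Ω.
R2: grey, grey → 88; brown ×10 → 880 Ω.
Series: 8700 + 880 = 9580 Ω.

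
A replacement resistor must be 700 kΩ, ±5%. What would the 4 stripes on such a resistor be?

700000 Ω = 70 × 10^4.
7 → violet
0 → black
Multiplier 10^4 → yellow.
±5% tolerance → gold.

violet, black, yellow, gold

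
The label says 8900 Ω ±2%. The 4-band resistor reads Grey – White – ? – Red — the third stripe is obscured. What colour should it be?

red

8900 Ω = 89 × 10^2.
The third band is the multiplier, 10^2, which is red.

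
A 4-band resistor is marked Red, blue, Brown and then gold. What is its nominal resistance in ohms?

260 Ω

Red → 2 (first significant figure)
Blue → 6 (second significant figure)
Brown → ×10 multiplier
26 × 10 = 260 Ω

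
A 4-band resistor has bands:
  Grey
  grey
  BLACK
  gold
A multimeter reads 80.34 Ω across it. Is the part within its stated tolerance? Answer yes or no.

no

Grey → 8 (first significant figure)
Grey → 8 (second significant figure)
Black → ×1 multiplier
Gold → ±5% tolerance
88 × 1 = 88 Ω
Allowed range: 83.6 Ω to 92.4 Ω.
80.34 Ω lies outside that range.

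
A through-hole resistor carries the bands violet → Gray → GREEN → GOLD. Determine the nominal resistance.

Violet → 7 (first significant figure)
Grey → 8 (second significant figure)
Green → ×10^5 multiplier
78 × 100000 = 7800000 Ω

7800000 Ω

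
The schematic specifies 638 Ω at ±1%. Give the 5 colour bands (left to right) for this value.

638 Ω = 638 × 10^0.
6 → blue
3 → orange
8 → grey
Multiplier 10^0 → black.
±1% tolerance → brown.

blue, orange, grey, black, brown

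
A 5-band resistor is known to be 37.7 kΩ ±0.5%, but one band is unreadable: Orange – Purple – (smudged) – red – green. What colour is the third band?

violet

37700 Ω = 377 × 10^2.
The third band gives digit 7 of the significand, and 7 is violet.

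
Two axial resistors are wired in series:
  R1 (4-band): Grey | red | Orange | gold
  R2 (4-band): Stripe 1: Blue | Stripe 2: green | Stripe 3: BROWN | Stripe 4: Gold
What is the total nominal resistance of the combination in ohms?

82650 Ω

R1: grey, red → 82; orange ×10^3 → 82000 Ω.
R2: blue, green → 65; brown ×10 → 650 Ω.
Series: 82000 + 650 = 82650 Ω.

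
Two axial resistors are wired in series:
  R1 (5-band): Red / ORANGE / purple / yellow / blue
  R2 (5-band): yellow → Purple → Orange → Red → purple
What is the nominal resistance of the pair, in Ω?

2417300 Ω

R1: red, orange, violet → 237; yellow ×10^4 → 2370000 Ω.
R2: yellow, violet, orange → 473; red ×10^2 → 47300 Ω.
Series: 2370000 + 47300 = 2417300 Ω.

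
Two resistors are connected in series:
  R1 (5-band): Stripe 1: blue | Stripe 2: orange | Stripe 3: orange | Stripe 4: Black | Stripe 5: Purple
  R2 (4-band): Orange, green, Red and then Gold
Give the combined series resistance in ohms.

R1: blue, orange, orange → 633; black ×1 → 633 Ω.
R2: orange, green → 35; red ×10^2 → 3500 Ω.
Series: 633 + 3500 = 4133 Ω.

4133 Ω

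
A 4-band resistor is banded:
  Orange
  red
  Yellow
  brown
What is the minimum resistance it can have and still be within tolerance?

316800 Ω

Orange → 3 (first significant figure)
Red → 2 (second significant figure)
Yellow → ×10^4 multiplier
Brown → ±1% tolerance
32 × 10000 = 320000 Ω
Minimum = 320000 × (1 − 1/100) = 316800 Ω.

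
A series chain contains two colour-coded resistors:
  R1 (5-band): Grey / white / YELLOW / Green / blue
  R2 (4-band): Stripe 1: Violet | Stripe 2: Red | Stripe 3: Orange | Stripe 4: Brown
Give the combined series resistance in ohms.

89472000 Ω

R1: grey, white, yellow → 894; green ×10^5 → 89400000 Ω.
R2: violet, red → 72; orange ×10^3 → 72000 Ω.
Series: 89400000 + 72000 = 89472000 Ω.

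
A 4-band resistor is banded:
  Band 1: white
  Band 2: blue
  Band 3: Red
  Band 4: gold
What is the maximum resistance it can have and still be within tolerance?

10080 Ω

White → 9 (first significant figure)
Blue → 6 (second significant figure)
Red → ×10^2 multiplier
Gold → ±5% tolerance
96 × 100 = 9600 Ω
Maximum = 9600 × (1 + 5/100) = 10080 Ω.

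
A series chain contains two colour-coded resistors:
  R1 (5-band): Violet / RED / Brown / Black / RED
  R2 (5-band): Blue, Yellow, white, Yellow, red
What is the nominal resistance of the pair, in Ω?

R1: violet, red, brown → 721; black ×1 → 721 Ω.
R2: blue, yellow, white → 649; yellow ×10^4 → 6490000 Ω.
Series: 721 + 6490000 = 6490721 Ω.

6490721 Ω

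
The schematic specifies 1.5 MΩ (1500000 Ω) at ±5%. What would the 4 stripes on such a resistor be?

1500000 Ω = 15 × 10^5.
1 → brown
5 → green
Multiplier 10^5 → green.
±5% tolerance → gold.

brown, green, green, gold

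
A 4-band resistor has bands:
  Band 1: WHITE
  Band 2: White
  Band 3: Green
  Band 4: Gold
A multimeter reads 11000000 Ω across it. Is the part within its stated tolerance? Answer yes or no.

no

White → 9 (first significant figure)
White → 9 (second significant figure)
Green → ×10^5 multiplier
Gold → ±5% tolerance
99 × 100000 = 9900000 Ω
Allowed range: 9405000 Ω to 10395000 Ω.
11000000 Ω lies outside that range.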